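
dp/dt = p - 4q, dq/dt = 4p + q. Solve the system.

Coefficient matrix A = [[1, -4], [4, 1]].
Characteristic polynomial det(A - λI) = λ^2 - 2λ + 17 = 0.
Eigenvalues λ = 1 ± 4i (complex conjugate pair).
For λ=1+4i: an eigenvector is (0,-1) - i(1,0) = (0 - i, -1).
A real fundamental pair from Re and Im of e^((1+4i)t)v: X_1 = e^(t)(cos(4t)·(0,-1) + sin(4t)·(1,0)), X_2 = e^(t)(sin(4t)·(0,-1) - cos(4t)·(1,0)).
General solution: K_1X_1 + K_2X_2.

p(t) = K_1e^(t)sin(4t) - K_2e^(t)cos(4t), q(t) = -K_1e^(t)cos(4t) - K_2e^(t)sin(4t)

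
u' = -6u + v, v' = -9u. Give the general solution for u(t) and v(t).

u(t) = c_1e^(-3t) + c_2te^(-3t) - c_2e^(-3t), v(t) = 3c_1e^(-3t) + 3c_2te^(-3t) - 2c_2e^(-3t)

Coefficient matrix A = [[-6, 1], [-9, 0]].
Characteristic polynomial det(A - λI) = λ^2 + 6λ + 9 = 0.
Single eigenvalue λ = -3 with algebraic multiplicity 2.
Eigenvector v = (1,3); generalized eigenvector w with (A-λI)w=v is (-1,-2).
General solution: e^(-3t)[c_1·v + c_2·(t·v + w)].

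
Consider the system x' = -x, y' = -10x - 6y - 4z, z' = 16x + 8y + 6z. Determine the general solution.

x(t) = K_3e^(-t), y(t) = -K_1e^(2t) + K_2e^(-2t) - 2K_3e^(-t), z(t) = 2K_1e^(2t) - K_2e^(-2t)

Coefficient matrix A = [[-1, 0, 0], [-10, -6, -4], [16, 8, 6]].
det(A - λI) = 0 gives eigenvalues λ = 2, -2, -1.
For λ=2: eigenvector (0,-1,2).
For λ=-2: eigenvector (0,1,-1).
For λ=-1: eigenvector (1,-2,0).
General solution: K_1e^(2t)(0,-1,2) + K_2e^(-2t)(0,1,-1) + K_3e^(-t)(1,-2,0).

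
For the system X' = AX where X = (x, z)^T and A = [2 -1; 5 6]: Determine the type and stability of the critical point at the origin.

A = [[2,-1],[5,6]]; det(A-λI) = λ^2 - 8λ + 17.
λ = 4 ± i: positive real part.

unstable spiral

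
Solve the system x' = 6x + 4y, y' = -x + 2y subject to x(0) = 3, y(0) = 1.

x(t) = 10te^(4t) + 3e^(4t), y(t) = -5te^(4t) + e^(4t)

Coefficient matrix A = [[6, 4], [-1, 2]].
Characteristic polynomial det(A - λI) = λ^2 - 8λ + 16 = 0.
Single eigenvalue λ = 4 with algebraic multiplicity 2.
Eigenvector v = (-2,1); generalized eigenvector w with (A-λI)w=v is (-3,1).
General solution: e^(4t)[K_1·v + K_2·(t·v + w)].
Applying x(0)=3, y(0)=1 gives K_1=6, K_2=-5.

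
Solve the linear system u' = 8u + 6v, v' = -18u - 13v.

u(t) = 2K_1e^(-t) - K_2e^(-4t), v(t) = -3K_1e^(-t) + 2K_2e^(-4t)

Coefficient matrix A = [[8, 6], [-18, -13]].
Characteristic polynomial det(A - λI) = λ^2 + 5λ + 4 = 0.
Eigenvalues λ = -1, -4.
For λ=-1: (A-λI) row 1 is [9, 6], so an eigenvector is (2, -3).
For λ=-4: (A-λI) row 1 is [12, 6], so an eigenvector is (-1, 2).
General solution: K_1e^(-t)(2,-3) + K_2e^(-4t)(-1,2).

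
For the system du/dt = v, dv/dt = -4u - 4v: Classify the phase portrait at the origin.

A = [[0,1],[-4,-4]]; det(A-λI) = λ^2 + 4λ + 4.
repeated λ = -2 with a single eigenvector.

stable improper node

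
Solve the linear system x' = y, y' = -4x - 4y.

Coefficient matrix A = [[0, 1], [-4, -4]].
Characteristic polynomial det(A - λI) = λ^2 + 4λ + 4 = 0.
Single eigenvalue λ = -2 with algebraic multiplicity 2.
Eigenvector v = (-1,2); generalized eigenvector w with (A-λI)w=v is (-2,3).
General solution: e^(-2t)[C_1·v + C_2·(t·v + w)].

x(t) = -C_1e^(-2t) - C_2te^(-2t) - 2C_2e^(-2t), y(t) = 2C_1e^(-2t) + 2C_2te^(-2t) + 3C_2e^(-2t)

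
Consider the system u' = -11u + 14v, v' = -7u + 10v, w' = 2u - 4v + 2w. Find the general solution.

Coefficient matrix A = [[-11, 14, 0], [-7, 10, 0], [2, -4, 2]].
det(A - λI) = 0 gives eigenvalues λ = -4, 3, 2.
For λ=-4: eigenvector (2,1,0).
For λ=3: eigenvector (1,1,-2).
For λ=2: eigenvector (0,0,1).
General solution: C_1e^(-4t)(2,1,0) + C_2e^(3t)(1,1,-2) + C_3e^(2t)(0,0,1).

u(t) = 2C_1e^(-4t) + C_2e^(3t), v(t) = C_1e^(-4t) + C_2e^(3t), w(t) = -2C_2e^(3t) + C_3e^(2t)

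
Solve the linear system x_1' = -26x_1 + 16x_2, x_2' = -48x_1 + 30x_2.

Coefficient matrix A = [[-26, 16], [-48, 30]].
Characteristic polynomial det(A - λI) = λ^2 - 4λ - 12 = 0.
Eigenvalues λ = -2, 6.
For λ=-2: (A-λI) row 1 is [-24, 16], so an eigenvector is (2, 3).
For λ=6: (A-λI) row 1 is [-32, 16], so an eigenvector is (-1, -2).
General solution: K_1e^(-2t)(2,3) + K_2e^(6t)(-1,-2).

x_1(t) = 2K_1e^(-2t) - K_2e^(6t), x_2(t) = 3K_1e^(-2t) - 2K_2e^(6t)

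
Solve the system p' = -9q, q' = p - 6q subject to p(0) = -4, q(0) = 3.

p(t) = -39te^(-3t) - 4e^(-3t), q(t) = -13te^(-3t) + 3e^(-3t)

Coefficient matrix A = [[0, -9], [1, -6]].
Characteristic polynomial det(A - λI) = λ^2 + 6λ + 9 = 0.
Single eigenvalue λ = -3 with algebraic multiplicity 2.
Eigenvector v = (3,1); generalized eigenvector w with (A-λI)w=v is (-2,-1).
General solution: e^(-3t)[C_1·v + C_2·(t·v + w)].
Applying p(0)=-4, q(0)=3 gives C_1=-10, C_2=-13.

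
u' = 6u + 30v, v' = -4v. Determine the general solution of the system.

u(t) = -3C_1e^(-4t) + C_2e^(6t), v(t) = C_1e^(-4t)

Coefficient matrix A = [[6, 30], [0, -4]].
Characteristic polynomial det(A - λI) = λ^2 - 2λ - 24 = 0.
Eigenvalues λ = -4, 6.
For λ=-4: (A-λI) row 1 is [10, 30], so an eigenvector is (-3, 1).
For λ=6: (A-λI) row 1 is [0, 30], so an eigenvector is (1, 0).
General solution: C_1e^(-4t)(-3,1) + C_2e^(6t)(1,0).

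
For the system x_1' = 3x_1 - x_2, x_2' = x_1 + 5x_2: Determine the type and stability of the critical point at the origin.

A = [[3,-1],[1,5]]; det(A-λI) = λ^2 - 8λ + 16.
repeated λ = 4 with a single eigenvector.

unstable improper node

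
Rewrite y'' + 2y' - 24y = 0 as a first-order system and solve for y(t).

Let x_1 = y, x_2 = y'. Then x_1' = x_2 and x_2' = 24x_1 - 2x_2.
A = [[0,1],[24,-2]]; det(A-λI) = λ^2 + 2λ - 24.
Eigenvalues λ = -6, 4 with eigenvectors (1,-6), (1,4).

y(t) = C_1e^(-6t) + C_2e^(4t)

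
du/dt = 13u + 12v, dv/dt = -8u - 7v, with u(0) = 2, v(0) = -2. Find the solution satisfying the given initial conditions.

u(t) = 2e^(t), v(t) = -2e^(t)

Coefficient matrix A = [[13, 12], [-8, -7]].
Characteristic polynomial det(A - λI) = λ^2 - 6λ + 5 = 0.
Eigenvalues λ = 1, 5.
For λ=1: (A-λI) row 1 is [12, 12], so an eigenvector is (-1, 1).
For λ=5: (A-λI) row 1 is [8, 12], so an eigenvector is (3, -2).
General solution: c_1e^(t)(-1,1) + c_2e^(5t)(3,-2).
Applying u(0)=2, v(0)=-2 gives c_1=-2, c_2=0.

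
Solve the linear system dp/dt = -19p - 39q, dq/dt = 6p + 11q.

Coefficient matrix A = [[-19, -39], [6, 11]].
Characteristic polynomial det(A - λI) = λ^2 + 8λ + 25 = 0.
Eigenvalues λ = -4 ± 3i (complex conjugate pair).
For λ=-4+3i: an eigenvector is (-3,1) - i(2,-1) = (-3 - 2i, 1 + i).
A real fundamental pair from Re and Im of e^((-4+3i)t)v: X_1 = e^(-4t)(cos(3t)·(-3,1) + sin(3t)·(2,-1)), X_2 = e^(-4t)(sin(3t)·(-3,1) - cos(3t)·(2,-1)).
General solution: C_1X_1 + C_2X_2.

p(t) = 2C_1e^(-4t)sin(3t) - 3C_1e^(-4t)cos(3t) - 3C_2e^(-4t)sin(3t) - 2C_2e^(-4t)cos(3t), q(t) = -C_1e^(-4t)sin(3t) + C_1e^(-4t)cos(3t) + C_2e^(-4t)sin(3t) + C_2e^(-4t)cos(3t)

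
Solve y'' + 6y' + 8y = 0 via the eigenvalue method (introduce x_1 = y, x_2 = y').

y(t) = C_1e^(-2t) + C_2e^(-4t)

Let x_1 = y, x_2 = y'. Then x_1' = x_2 and x_2' = -8x_1 - 6x_2.
A = [[0,1],[-8,-6]]; det(A-λI) = λ^2 + 6λ + 8.
Eigenvalues λ = -2, -4 with eigenvectors (1,-2), (1,-4).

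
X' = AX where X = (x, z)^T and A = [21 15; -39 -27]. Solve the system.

Coefficient matrix A = [[21, 15], [-39, -27]].
Characteristic polynomial det(A - λI) = λ^2 + 6λ + 18 = 0.
Eigenvalues λ = -3 ± 3i (complex conjugate pair).
For λ=-3+3i: an eigenvector is (2,-3) - i(1,-2) = (2 - i, -3 + 2i).
A real fundamental pair from Re and Im of e^((-3+3i)t)v: X_1 = e^(-3t)(cos(3t)·(2,-3) + sin(3t)·(1,-2)), X_2 = e^(-3t)(sin(3t)·(2,-3) - cos(3t)·(1,-2)).
General solution: c_1X_1 + c_2X_2.

x(t) = c_1e^(-3t)sin(3t) + 2c_1e^(-3t)cos(3t) + 2c_2e^(-3t)sin(3t) - c_2e^(-3t)cos(3t), z(t) = -2c_1e^(-3t)sin(3t) - 3c_1e^(-3t)cos(3t) - 3c_2e^(-3t)sin(3t) + 2c_2e^(-3t)cos(3t)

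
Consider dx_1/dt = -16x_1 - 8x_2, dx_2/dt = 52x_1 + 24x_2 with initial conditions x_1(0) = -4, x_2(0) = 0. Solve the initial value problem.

x_1(t) = 20e^(4t)sin(4t) - 4e^(4t)cos(4t), x_2(t) = -52e^(4t)sin(4t)

Coefficient matrix A = [[-16, -8], [52, 24]].
Characteristic polynomial det(A - λI) = λ^2 - 8λ + 32 = 0.
Eigenvalues λ = 4 ± 4i (complex conjugate pair).
For λ=4+4i: an eigenvector is (-1,3) - i(-1,2) = (-1 + i, 3 - 2i).
A real fundamental pair from Re and Im of e^((4+4i)t)v: X_1 = e^(4t)(cos(4t)·(-1,3) + sin(4t)·(-1,2)), X_2 = e^(4t)(sin(4t)·(-1,3) - cos(4t)·(-1,2)).
General solution: C_1X_1 + C_2X_2.
Applying x_1(0)=-4, x_2(0)=0 gives C_1=-8, C_2=-12.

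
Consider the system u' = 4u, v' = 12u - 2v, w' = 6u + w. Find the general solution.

Coefficient matrix A = [[4, 0, 0], [12, -2, 0], [6, 0, 1]].
det(A - λI) = 0 gives eigenvalues λ = 4, -2, 1.
For λ=4: eigenvector (1,2,2).
For λ=-2: eigenvector (0,1,0).
For λ=1: eigenvector (0,0,1).
General solution: c_1e^(4t)(1,2,2) + c_2e^(-2t)(0,1,0) + c_3e^(t)(0,0,1).

u(t) = c_1e^(4t), v(t) = 2c_1e^(4t) + c_2e^(-2t), w(t) = 2c_1e^(4t) + c_3e^(t)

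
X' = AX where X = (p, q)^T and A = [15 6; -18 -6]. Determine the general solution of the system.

Coefficient matrix A = [[15, 6], [-18, -6]].
Characteristic polynomial det(A - λI) = λ^2 - 9λ + 18 = 0.
Eigenvalues λ = 3, 6.
For λ=3: (A-λI) row 1 is [12, 6], so an eigenvector is (1, -2).
For λ=6: (A-λI) row 1 is [9, 6], so an eigenvector is (-2, 3).
General solution: c_1e^(3t)(1,-2) + c_2e^(6t)(-2,3).

p(t) = c_1e^(3t) - 2c_2e^(6t), q(t) = -2c_1e^(3t) + 3c_2e^(6t)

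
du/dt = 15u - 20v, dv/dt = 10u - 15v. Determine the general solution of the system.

Coefficient matrix A = [[15, -20], [10, -15]].
Characteristic polynomial det(A - λI) = λ^2 - 25 = 0.
Eigenvalues λ = -5, 5.
For λ=-5: (A-λI) row 1 is [20, -20], so an eigenvector is (1, 1).
For λ=5: (A-λI) row 1 is [10, -20], so an eigenvector is (2, 1).
General solution: K_1e^(-5t)(1,1) + K_2e^(5t)(2,1).

u(t) = K_1e^(-5t) + 2K_2e^(5t), v(t) = K_1e^(-5t) + K_2e^(5t)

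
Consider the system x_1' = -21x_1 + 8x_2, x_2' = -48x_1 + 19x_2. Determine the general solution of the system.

x_1(t) = C_1e^(-5t) + C_2e^(3t), x_2(t) = 2C_1e^(-5t) + 3C_2e^(3t)

Coefficient matrix A = [[-21, 8], [-48, 19]].
Characteristic polynomial det(A - λI) = λ^2 + 2λ - 15 = 0.
Eigenvalues λ = -5, 3.
For λ=-5: (A-λI) row 1 is [-16, 8], so an eigenvector is (1, 2).
For λ=3: (A-λI) row 1 is [-24, 8], so an eigenvector is (1, 3).
General solution: C_1e^(-5t)(1,2) + C_2e^(3t)(1,3).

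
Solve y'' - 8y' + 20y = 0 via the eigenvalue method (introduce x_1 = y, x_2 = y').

Let x_1 = y, x_2 = y'. Then x_1' = x_2 and x_2' = -20x_1 + 8x_2.
A = [[0,1],[-20,8]]; det(A-λI) = λ^2 - 8λ + 20.
Eigenvalues λ = 4 ± 2i.

y(t) = K_1e^(4t)cos(2t) + K_2e^(4t)sin(2t)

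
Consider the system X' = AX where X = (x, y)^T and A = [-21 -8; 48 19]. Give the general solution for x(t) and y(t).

x(t) = -C_1e^(3t) - C_2e^(-5t), y(t) = 3C_1e^(3t) + 2C_2e^(-5t)

Coefficient matrix A = [[-21, -8], [48, 19]].
Characteristic polynomial det(A - λI) = λ^2 + 2λ - 15 = 0.
Eigenvalues λ = 3, -5.
For λ=3: (A-λI) row 1 is [-24, -8], so an eigenvector is (-1, 3).
For λ=-5: (A-λI) row 1 is [-16, -8], so an eigenvector is (-1, 2).
General solution: C_1e^(3t)(-1,3) + C_2e^(-5t)(-1,2).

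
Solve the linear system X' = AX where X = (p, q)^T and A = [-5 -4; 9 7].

p(t) = -2c_1e^(t) - 2c_2te^(t) + c_2e^(t), q(t) = 3c_1e^(t) + 3c_2te^(t) - c_2e^(t)

Coefficient matrix A = [[-5, -4], [9, 7]].
Characteristic polynomial det(A - λI) = λ^2 - 2λ + 1 = 0.
Single eigenvalue λ = 1 with algebraic multiplicity 2.
Eigenvector v = (-2,3); generalized eigenvector w with (A-λI)w=v is (1,-1).
General solution: e^(t)[c_1·v + c_2·(t·v + w)].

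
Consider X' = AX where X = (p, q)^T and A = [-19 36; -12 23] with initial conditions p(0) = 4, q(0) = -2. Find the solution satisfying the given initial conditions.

Coefficient matrix A = [[-19, 36], [-12, 23]].
Characteristic polynomial det(A - λI) = λ^2 - 4λ - 5 = 0.
Eigenvalues λ = -1, 5.
For λ=-1: (A-λI) row 1 is [-18, 36], so an eigenvector is (-2, -1).
For λ=5: (A-λI) row 1 is [-24, 36], so an eigenvector is (3, 2).
General solution: c_1e^(-t)(-2,-1) + c_2e^(5t)(3,2).
Applying p(0)=4, q(0)=-2 gives c_1=-14, c_2=-8.

p(t) = -24e^(5t) + 28e^(-t), q(t) = -16e^(5t) + 14e^(-t)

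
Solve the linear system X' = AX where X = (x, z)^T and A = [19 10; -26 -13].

Coefficient matrix A = [[19, 10], [-26, -13]].
Characteristic polynomial det(A - λI) = λ^2 - 6λ + 13 = 0.
Eigenvalues λ = 3 ± 2i (complex conjugate pair).
For λ=3+2i: an eigenvector is (-2,3) - i(-1,2) = (-2 + i, 3 - 2i).
A real fundamental pair from Re and Im of e^((3+2i)t)v: X_1 = e^(3t)(cos(2t)·(-2,3) + sin(2t)·(-1,2)), X_2 = e^(3t)(sin(2t)·(-2,3) - cos(2t)·(-1,2)).
General solution: K_1X_1 + K_2X_2.

x(t) = -K_1e^(3t)sin(2t) - 2K_1e^(3t)cos(2t) - 2K_2e^(3t)sin(2t) + K_2e^(3t)cos(2t), z(t) = 2K_1e^(3t)sin(2t) + 3K_1e^(3t)cos(2t) + 3K_2e^(3t)sin(2t) - 2K_2e^(3t)cos(2t)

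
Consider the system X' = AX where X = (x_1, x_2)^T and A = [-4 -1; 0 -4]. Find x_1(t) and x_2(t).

x_1(t) = -C_1e^(-4t) - C_2te^(-4t) + 2C_2e^(-4t), x_2(t) = C_2e^(-4t)

Coefficient matrix A = [[-4, -1], [0, -4]].
Characteristic polynomial det(A - λI) = λ^2 + 8λ + 16 = 0.
Single eigenvalue λ = -4 with algebraic multiplicity 2.
Eigenvector v = (-1,0); generalized eigenvector w with (A-λI)w=v is (2,1).
General solution: e^(-4t)[C_1·v + C_2·(t·v + w)].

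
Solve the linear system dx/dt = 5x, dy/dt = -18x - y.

x(t) = -c_2e^(5t), y(t) = -c_1e^(-t) + 3c_2e^(5t)

Coefficient matrix A = [[5, 0], [-18, -1]].
Characteristic polynomial det(A - λI) = λ^2 - 4λ - 5 = 0.
Eigenvalues λ = -1, 5.
For λ=-1: (A-λI) row 1 is [6, 0], so an eigenvector is (0, -1).
For λ=5: (A-λI) row 2 is [-18, -6], so an eigenvector is (-1, 3).
General solution: c_1e^(-t)(0,-1) + c_2e^(5t)(-1,3).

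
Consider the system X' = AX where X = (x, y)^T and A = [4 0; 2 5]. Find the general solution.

x(t) = -c_1e^(4t), y(t) = 2c_1e^(4t) - c_2e^(5t)

Coefficient matrix A = [[4, 0], [2, 5]].
Characteristic polynomial det(A - λI) = λ^2 - 9λ + 20 = 0.
Eigenvalues λ = 4, 5.
For λ=4: (A-λI) row 2 is [2, 1], so an eigenvector is (-1, 2).
For λ=5: (A-λI) row 1 is [-1, 0], so an eigenvector is (0, -1).
General solution: c_1e^(4t)(-1,2) + c_2e^(5t)(0,-1).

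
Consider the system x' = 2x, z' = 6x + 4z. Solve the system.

x(t) = K_1e^(2t), z(t) = -3K_1e^(2t) + K_2e^(4t)

Coefficient matrix A = [[2, 0], [6, 4]].
Characteristic polynomial det(A - λI) = λ^2 - 6λ + 8 = 0.
Eigenvalues λ = 2, 4.
For λ=2: (A-λI) row 2 is [6, 2], so an eigenvector is (1, -3).
For λ=4: (A-λI) row 1 is [-2, 0], so an eigenvector is (0, 1).
General solution: K_1e^(2t)(1,-3) + K_2e^(4t)(0,1).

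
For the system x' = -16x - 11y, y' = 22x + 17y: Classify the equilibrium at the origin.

A = [[-16,-11],[22,17]]; det(A-λI) = λ^2 - λ - 30.
λ = 6, -5: opposite signs.

saddle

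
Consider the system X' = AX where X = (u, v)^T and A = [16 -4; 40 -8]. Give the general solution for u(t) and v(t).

Coefficient matrix A = [[16, -4], [40, -8]].
Characteristic polynomial det(A - λI) = λ^2 - 8λ + 32 = 0.
Eigenvalues λ = 4 ± 4i (complex conjugate pair).
For λ=4+4i: an eigenvector is (0,1) - i(-1,-3) = (0 + i, 1 + 3i).
A real fundamental pair from Re and Im of e^((4+4i)t)v: X_1 = e^(4t)(cos(4t)·(0,1) + sin(4t)·(-1,-3)), X_2 = e^(4t)(sin(4t)·(0,1) - cos(4t)·(-1,-3)).
General solution: K_1X_1 + K_2X_2.

u(t) = -K_1e^(4t)sin(4t) + K_2e^(4t)cos(4t), v(t) = -3K_1e^(4t)sin(4t) + K_1e^(4t)cos(4t) + K_2e^(4t)sin(4t) + 3K_2e^(4t)cos(4t)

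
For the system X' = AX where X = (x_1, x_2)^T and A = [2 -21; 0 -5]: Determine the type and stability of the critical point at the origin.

A = [[2,-21],[0,-5]]; det(A-λI) = λ^2 + 3λ - 10.
λ = -5, 2: opposite signs.

saddle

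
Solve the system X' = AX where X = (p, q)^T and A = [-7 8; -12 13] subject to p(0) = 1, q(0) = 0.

Coefficient matrix A = [[-7, 8], [-12, 13]].
Characteristic polynomial det(A - λI) = λ^2 - 6λ + 5 = 0.
Eigenvalues λ = 1, 5.
For λ=1: (A-λI) row 1 is [-8, 8], so an eigenvector is (1, 1).
For λ=5: (A-λI) row 1 is [-12, 8], so an eigenvector is (-2, -3).
General solution: C_1e^(t)(1,1) + C_2e^(5t)(-2,-3).
Applying p(0)=1, q(0)=0 gives C_1=3, C_2=1.

p(t) = -2e^(5t) + 3e^(t), q(t) = -3e^(5t) + 3e^(t)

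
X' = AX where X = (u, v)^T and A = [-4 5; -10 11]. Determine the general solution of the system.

u(t) = C_1e^(6t) + C_2e^(t), v(t) = 2C_1e^(6t) + C_2e^(t)

Coefficient matrix A = [[-4, 5], [-10, 11]].
Characteristic polynomial det(A - λI) = λ^2 - 7λ + 6 = 0.
Eigenvalues λ = 6, 1.
For λ=6: (A-λI) row 1 is [-10, 5], so an eigenvector is (1, 2).
For λ=1: (A-λI) row 1 is [-5, 5], so an eigenvector is (1, 1).
General solution: C_1e^(6t)(1,2) + C_2e^(t)(1,1).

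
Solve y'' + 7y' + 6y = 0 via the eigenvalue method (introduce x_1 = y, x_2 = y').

Let x_1 = y, x_2 = y'. Then x_1' = x_2 and x_2' = -6x_1 - 7x_2.
A = [[0,1],[-6,-7]]; det(A-λI) = λ^2 + 7λ + 6.
Eigenvalues λ = -1, -6 with eigenvectors (1,-1), (1,-6).

y(t) = c_1e^(-t) + c_2e^(-6t)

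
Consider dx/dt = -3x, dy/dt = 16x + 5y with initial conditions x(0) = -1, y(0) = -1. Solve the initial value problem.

Coefficient matrix A = [[-3, 0], [16, 5]].
Characteristic polynomial det(A - λI) = λ^2 - 2λ - 15 = 0.
Eigenvalues λ = 5, -3.
For λ=5: (A-λI) row 1 is [-8, 0], so an eigenvector is (0, 1).
For λ=-3: (A-λI) row 2 is [16, 8], so an eigenvector is (1, -2).
General solution: K_1e^(5t)(0,1) + K_2e^(-3t)(1,-2).
Applying x(0)=-1, y(0)=-1 gives K_1=-3, K_2=-1.

x(t) = -e^(-3t), y(t) = -3e^(5t) + 2e^(-3t)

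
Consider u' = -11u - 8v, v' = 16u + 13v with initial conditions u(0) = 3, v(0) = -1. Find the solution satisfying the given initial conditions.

Coefficient matrix A = [[-11, -8], [16, 13]].
Characteristic polynomial det(A - λI) = λ^2 - 2λ - 15 = 0.
Eigenvalues λ = -3, 5.
For λ=-3: (A-λI) row 1 is [-8, -8], so an eigenvector is (-1, 1).
For λ=5: (A-λI) row 1 is [-16, -8], so an eigenvector is (1, -2).
General solution: c_1e^(-3t)(-1,1) + c_2e^(5t)(1,-2).
Applying u(0)=3, v(0)=-1 gives c_1=-5, c_2=-2.

u(t) = -2e^(5t) + 5e^(-3t), v(t) = 4e^(5t) - 5e^(-3t)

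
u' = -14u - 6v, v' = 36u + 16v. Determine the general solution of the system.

Coefficient matrix A = [[-14, -6], [36, 16]].
Characteristic polynomial det(A - λI) = λ^2 - 2λ - 8 = 0.
Eigenvalues λ = 4, -2.
For λ=4: (A-λI) row 1 is [-18, -6], so an eigenvector is (-1, 3).
For λ=-2: (A-λI) row 1 is [-12, -6], so an eigenvector is (-1, 2).
General solution: c_1e^(4t)(-1,3) + c_2e^(-2t)(-1,2).

u(t) = -c_1e^(4t) - c_2e^(-2t), v(t) = 3c_1e^(4t) + 2c_2e^(-2t)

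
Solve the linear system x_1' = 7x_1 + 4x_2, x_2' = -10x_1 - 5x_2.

Coefficient matrix A = [[7, 4], [-10, -5]].
Characteristic polynomial det(A - λI) = λ^2 - 2λ + 5 = 0.
Eigenvalues λ = 1 ± 2i (complex conjugate pair).
For λ=1+2i: an eigenvector is (-1,1) - i(-1,2) = (-1 + i, 1 - 2i).
A real fundamental pair from Re and Im of e^((1+2i)t)v: X_1 = e^(t)(cos(2t)·(-1,1) + sin(2t)·(-1,2)), X_2 = e^(t)(sin(2t)·(-1,1) - cos(2t)·(-1,2)).
General solution: c_1X_1 + c_2X_2.

x_1(t) = -c_1e^(t)sin(2t) - c_1e^(t)cos(2t) - c_2e^(t)sin(2t) + c_2e^(t)cos(2t), x_2(t) = 2c_1e^(t)sin(2t) + c_1e^(t)cos(2t) + c_2e^(t)sin(2t) - 2c_2e^(t)cos(2t)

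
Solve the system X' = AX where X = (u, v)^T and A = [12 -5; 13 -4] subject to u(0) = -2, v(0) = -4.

Coefficient matrix A = [[12, -5], [13, -4]].
Characteristic polynomial det(A - λI) = λ^2 - 8λ + 17 = 0.
Eigenvalues λ = 4 ± i (complex conjugate pair).
For λ=4+i: an eigenvector is (2,3) - i(1,2) = (2 - i, 3 - 2i).
A real fundamental pair from Re and Im of e^((4+i)t)v: X_1 = e^(4t)(cos(t)·(2,3) + sin(t)·(1,2)), X_2 = e^(4t)(sin(t)·(2,3) - cos(t)·(1,2)).
General solution: c_1X_1 + c_2X_2.
Applying u(0)=-2, v(0)=-4 gives c_1=0, c_2=2.

u(t) = 4e^(4t)sin(t) - 2e^(4t)cos(t), v(t) = 6e^(4t)sin(t) - 4e^(4t)cos(t)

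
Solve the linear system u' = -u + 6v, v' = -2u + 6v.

u(t) = 2K_1e^(2t) + 3K_2e^(3t), v(t) = K_1e^(2t) + 2K_2e^(3t)

Coefficient matrix A = [[-1, 6], [-2, 6]].
Characteristic polynomial det(A - λI) = λ^2 - 5λ + 6 = 0.
Eigenvalues λ = 2, 3.
For λ=2: (A-λI) row 1 is [-3, 6], so an eigenvector is (2, 1).
For λ=3: (A-λI) row 1 is [-4, 6], so an eigenvector is (3, 2).
General solution: K_1e^(2t)(2,1) + K_2e^(3t)(3,2).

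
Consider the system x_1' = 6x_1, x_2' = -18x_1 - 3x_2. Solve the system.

x_1(t) = -K_1e^(6t), x_2(t) = 2K_1e^(6t) - K_2e^(-3t)

Coefficient matrix A = [[6, 0], [-18, -3]].
Characteristic polynomial det(A - λI) = λ^2 - 3λ - 18 = 0.
Eigenvalues λ = 6, -3.
For λ=6: (A-λI) row 2 is [-18, -9], so an eigenvector is (-1, 2).
For λ=-3: (A-λI) row 1 is [9, 0], so an eigenvector is (0, -1).
General solution: K_1e^(6t)(-1,2) + K_2e^(-3t)(0,-1).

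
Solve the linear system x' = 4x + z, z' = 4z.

Coefficient matrix A = [[4, 1], [0, 4]].
Characteristic polynomial det(A - λI) = λ^2 - 8λ + 16 = 0.
Single eigenvalue λ = 4 with algebraic multiplicity 2.
Eigenvector v = (1,0); generalized eigenvector w with (A-λI)w=v is (-1,1).
General solution: e^(4t)[c_1·v + c_2·(t·v + w)].

x(t) = c_1e^(4t) + c_2te^(4t) - c_2e^(4t), z(t) = c_2e^(4t)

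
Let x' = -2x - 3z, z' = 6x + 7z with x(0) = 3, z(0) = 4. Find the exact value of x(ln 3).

A = [[-2,-3],[6,7]]; eigenvalues λ = 4, 1.
Eigenvectors: (-1,2) for λ=4, (-1,1) for λ=1.
From the initial condition, c_1 = 7, c_2 = -10.
x(ln 3) = (7)(3^4)(-1) + (-10)(3^1)(-1) = -537.

-537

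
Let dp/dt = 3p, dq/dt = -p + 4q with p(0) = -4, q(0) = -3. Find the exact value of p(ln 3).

-108

A = [[3,0],[-1,4]]; eigenvalues λ = 3, 4.
Eigenvectors: (1,1) for λ=3, (0,-1) for λ=4.
From the initial condition, c_1 = -4, c_2 = -1.
p(ln 3) = (-4)(3^3)(1) + (-1)(3^4)(0) = -108.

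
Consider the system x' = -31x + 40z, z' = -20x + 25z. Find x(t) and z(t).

Coefficient matrix A = [[-31, 40], [-20, 25]].
Characteristic polynomial det(A - λI) = λ^2 + 6λ + 25 = 0.
Eigenvalues λ = -3 ± 4i (complex conjugate pair).
For λ=-3+4i: an eigenvector is (1,1) - i(3,2) = (1 - 3i, 1 - 2i).
A real fundamental pair from Re and Im of e^((-3+4i)t)v: X_1 = e^(-3t)(cos(4t)·(1,1) + sin(4t)·(3,2)), X_2 = e^(-3t)(sin(4t)·(1,1) - cos(4t)·(3,2)).
General solution: K_1X_1 + K_2X_2.

x(t) = 3K_1e^(-3t)sin(4t) + K_1e^(-3t)cos(4t) + K_2e^(-3t)sin(4t) - 3K_2e^(-3t)cos(4t), z(t) = 2K_1e^(-3t)sin(4t) + K_1e^(-3t)cos(4t) + K_2e^(-3t)sin(4t) - 2K_2e^(-3t)cos(4t)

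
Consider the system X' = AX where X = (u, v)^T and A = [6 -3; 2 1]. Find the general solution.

u(t) = 3C_1e^(4t) - C_2e^(3t), v(t) = 2C_1e^(4t) - C_2e^(3t)

Coefficient matrix A = [[6, -3], [2, 1]].
Characteristic polynomial det(A - λI) = λ^2 - 7λ + 12 = 0.
Eigenvalues λ = 4, 3.
For λ=4: (A-λI) row 1 is [2, -3], so an eigenvector is (3, 2).
For λ=3: (A-λI) row 1 is [3, -3], so an eigenvector is (-1, -1).
General solution: C_1e^(4t)(3,2) + C_2e^(3t)(-1,-1).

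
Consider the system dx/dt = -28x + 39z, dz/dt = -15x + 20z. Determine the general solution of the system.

x(t) = -2K_1e^(-4t)sin(3t) - 3K_1e^(-4t)cos(3t) - 3K_2e^(-4t)sin(3t) + 2K_2e^(-4t)cos(3t), z(t) = -K_1e^(-4t)sin(3t) - 2K_1e^(-4t)cos(3t) - 2K_2e^(-4t)sin(3t) + K_2e^(-4t)cos(3t)

Coefficient matrix A = [[-28, 39], [-15, 20]].
Characteristic polynomial det(A - λI) = λ^2 + 8λ + 25 = 0.
Eigenvalues λ = -4 ± 3i (complex conjugate pair).
For λ=-4+3i: an eigenvector is (-3,-2) - i(-2,-1) = (-3 + 2i, -2 + i).
A real fundamental pair from Re and Im of e^((-4+3i)t)v: X_1 = e^(-4t)(cos(3t)·(-3,-2) + sin(3t)·(-2,-1)), X_2 = e^(-4t)(sin(3t)·(-3,-2) - cos(3t)·(-2,-1)).
General solution: K_1X_1 + K_2X_2.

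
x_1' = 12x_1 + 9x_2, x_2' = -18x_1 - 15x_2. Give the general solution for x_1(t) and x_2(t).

Coefficient matrix A = [[12, 9], [-18, -15]].
Characteristic polynomial det(A - λI) = λ^2 + 3λ - 18 = 0.
Eigenvalues λ = 3, -6.
For λ=3: (A-λI) row 1 is [9, 9], so an eigenvector is (-1, 1).
For λ=-6: (A-λI) row 1 is [18, 9], so an eigenvector is (1, -2).
General solution: c_1e^(3t)(-1,1) + c_2e^(-6t)(1,-2).

x_1(t) = -c_1e^(3t) + c_2e^(-6t), x_2(t) = c_1e^(3t) - 2c_2e^(-6t)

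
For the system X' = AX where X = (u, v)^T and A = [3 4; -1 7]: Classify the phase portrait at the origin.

unstable improper node

A = [[3,4],[-1,7]]; det(A-λI) = λ^2 - 10λ + 25.
repeated λ = 5 with a single eigenvector.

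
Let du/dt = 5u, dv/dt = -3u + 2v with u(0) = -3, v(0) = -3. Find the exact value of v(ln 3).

675

A = [[5,0],[-3,2]]; eigenvalues λ = 2, 5.
Eigenvectors: (0,1) for λ=2, (-1,1) for λ=5.
From the initial condition, c_1 = -6, c_2 = 3.
v(ln 3) = (-6)(3^2)(1) + (3)(3^5)(1) = 675.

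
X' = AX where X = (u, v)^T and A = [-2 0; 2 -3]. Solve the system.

Coefficient matrix A = [[-2, 0], [2, -3]].
Characteristic polynomial det(A - λI) = λ^2 + 5λ + 6 = 0.
Eigenvalues λ = -2, -3.
For λ=-2: (A-λI) row 2 is [2, -1], so an eigenvector is (1, 2).
For λ=-3: (A-λI) row 1 is [1, 0], so an eigenvector is (0, -1).
General solution: C_1e^(-2t)(1,2) + C_2e^(-3t)(0,-1).

u(t) = C_1e^(-2t), v(t) = 2C_1e^(-2t) - C_2e^(-3t)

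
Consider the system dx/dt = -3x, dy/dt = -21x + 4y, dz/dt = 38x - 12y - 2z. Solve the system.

Coefficient matrix A = [[-3, 0, 0], [-21, 4, 0], [38, -12, -2]].
det(A - λI) = 0 gives eigenvalues λ = -3, 4, -2.
For λ=-3: eigenvector (1,3,-2).
For λ=4: eigenvector (0,1,-2).
For λ=-2: eigenvector (0,0,1).
General solution: c_1e^(-3t)(1,3,-2) + c_2e^(4t)(0,1,-2) + c_3e^(-2t)(0,0,1).

x(t) = c_1e^(-3t), y(t) = 3c_1e^(-3t) + c_2e^(4t), z(t) = -2c_1e^(-3t) - 2c_2e^(4t) + c_3e^(-2t)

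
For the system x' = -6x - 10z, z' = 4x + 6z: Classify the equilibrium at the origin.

center

A = [[-6,-10],[4,6]]; det(A-λI) = λ^2 + 4.
λ = 0 ± 2i: zero real part.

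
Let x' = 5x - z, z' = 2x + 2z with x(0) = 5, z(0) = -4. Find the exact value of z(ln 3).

648

A = [[5,-1],[2,2]]; eigenvalues λ = 4, 3.
Eigenvectors: (-1,-1) for λ=4, (1,2) for λ=3.
From the initial condition, c_1 = -14, c_2 = -9.
z(ln 3) = (-14)(3^4)(-1) + (-9)(3^3)(2) = 648.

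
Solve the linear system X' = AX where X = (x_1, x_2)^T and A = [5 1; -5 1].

Coefficient matrix A = [[5, 1], [-5, 1]].
Characteristic polynomial det(A - λI) = λ^2 - 6λ + 10 = 0.
Eigenvalues λ = 3 ± i (complex conjugate pair).
For λ=3+i: an eigenvector is (0,1) - i(1,-2) = (0 - i, 1 + 2i).
A real fundamental pair from Re and Im of e^((3+i)t)v: X_1 = e^(3t)(cos(t)·(0,1) + sin(t)·(1,-2)), X_2 = e^(3t)(sin(t)·(0,1) - cos(t)·(1,-2)).
General solution: K_1X_1 + K_2X_2.

x_1(t) = K_1e^(3t)sin(t) - K_2e^(3t)cos(t), x_2(t) = -2K_1e^(3t)sin(t) + K_1e^(3t)cos(t) + K_2e^(3t)sin(t) + 2K_2e^(3t)cos(t)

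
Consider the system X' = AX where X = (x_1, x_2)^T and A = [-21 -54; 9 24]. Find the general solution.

x_1(t) = 2K_1e^(6t) - 3K_2e^(-3t), x_2(t) = -K_1e^(6t) + K_2e^(-3t)

Coefficient matrix A = [[-21, -54], [9, 24]].
Characteristic polynomial det(A - λI) = λ^2 - 3λ - 18 = 0.
Eigenvalues λ = 6, -3.
For λ=6: (A-λI) row 1 is [-27, -54], so an eigenvector is (2, -1).
For λ=-3: (A-λI) row 1 is [-18, -54], so an eigenvector is (-3, 1).
General solution: K_1e^(6t)(2,-1) + K_2e^(-3t)(-3,1).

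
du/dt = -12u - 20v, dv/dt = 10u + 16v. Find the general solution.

u(t) = C_1e^(2t)sin(2t) - 3C_1e^(2t)cos(2t) - 3C_2e^(2t)sin(2t) - C_2e^(2t)cos(2t), v(t) = -C_1e^(2t)sin(2t) + 2C_1e^(2t)cos(2t) + 2C_2e^(2t)sin(2t) + C_2e^(2t)cos(2t)

Coefficient matrix A = [[-12, -20], [10, 16]].
Characteristic polynomial det(A - λI) = λ^2 - 4λ + 8 = 0.
Eigenvalues λ = 2 ± 2i (complex conjugate pair).
For λ=2+2i: an eigenvector is (-3,2) - i(1,-1) = (-3 - i, 2 + i).
A real fundamental pair from Re and Im of e^((2+2i)t)v: X_1 = e^(2t)(cos(2t)·(-3,2) + sin(2t)·(1,-1)), X_2 = e^(2t)(sin(2t)·(-3,2) - cos(2t)·(1,-1)).
General solution: C_1X_1 + C_2X_2.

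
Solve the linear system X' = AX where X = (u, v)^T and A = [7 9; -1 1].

u(t) = 3C_1e^(4t) + 3C_2te^(4t) - 2C_2e^(4t), v(t) = -C_1e^(4t) - C_2te^(4t) + C_2e^(4t)

Coefficient matrix A = [[7, 9], [-1, 1]].
Characteristic polynomial det(A - λI) = λ^2 - 8λ + 16 = 0.
Single eigenvalue λ = 4 with algebraic multiplicity 2.
Eigenvector v = (3,-1); generalized eigenvector w with (A-λI)w=v is (-2,1).
General solution: e^(4t)[C_1·v + C_2·(t·v + w)].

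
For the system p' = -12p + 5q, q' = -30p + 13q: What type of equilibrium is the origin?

saddle

A = [[-12,5],[-30,13]]; det(A-λI) = λ^2 - λ - 6.
λ = 3, -2: opposite signs.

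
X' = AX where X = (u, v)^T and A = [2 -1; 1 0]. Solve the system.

u(t) = K_1e^(t) + K_2te^(t) + 2K_2e^(t), v(t) = K_1e^(t) + K_2te^(t) + K_2e^(t)

Coefficient matrix A = [[2, -1], [1, 0]].
Characteristic polynomial det(A - λI) = λ^2 - 2λ + 1 = 0.
Single eigenvalue λ = 1 with algebraic multiplicity 2.
Eigenvector v = (1,1); generalized eigenvector w with (A-λI)w=v is (2,1).
General solution: e^(t)[K_1·v + K_2·(t·v + w)].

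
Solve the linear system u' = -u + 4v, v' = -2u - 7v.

u(t) = -K_1e^(-5t) + 2K_2e^(-3t), v(t) = K_1e^(-5t) - K_2e^(-3t)

Coefficient matrix A = [[-1, 4], [-2, -7]].
Characteristic polynomial det(A - λI) = λ^2 + 8λ + 15 = 0.
Eigenvalues λ = -5, -3.
For λ=-5: (A-λI) row 1 is [4, 4], so an eigenvector is (-1, 1).
For λ=-3: (A-λI) row 1 is [2, 4], so an eigenvector is (2, -1).
General solution: K_1e^(-5t)(-1,1) + K_2e^(-3t)(2,-1).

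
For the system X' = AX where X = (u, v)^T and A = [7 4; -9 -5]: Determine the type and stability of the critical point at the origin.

unstable improper node

A = [[7,4],[-9,-5]]; det(A-λI) = λ^2 - 2λ + 1.
repeated λ = 1 with a single eigenvector.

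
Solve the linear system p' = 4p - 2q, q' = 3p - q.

Coefficient matrix A = [[4, -2], [3, -1]].
Characteristic polynomial det(A - λI) = λ^2 - 3λ + 2 = 0.
Eigenvalues λ = 1, 2.
For λ=1: (A-λI) row 1 is [3, -2], so an eigenvector is (2, 3).
For λ=2: (A-λI) row 1 is [2, -2], so an eigenvector is (1, 1).
General solution: c_1e^(t)(2,3) + c_2e^(2t)(1,1).

p(t) = 2c_1e^(t) + c_2e^(2t), q(t) = 3c_1e^(t) + c_2e^(2t)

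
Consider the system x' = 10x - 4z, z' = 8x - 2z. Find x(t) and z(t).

Coefficient matrix A = [[10, -4], [8, -2]].
Characteristic polynomial det(A - λI) = λ^2 - 8λ + 12 = 0.
Eigenvalues λ = 6, 2.
For λ=6: (A-λI) row 1 is [4, -4], so an eigenvector is (1, 1).
For λ=2: (A-λI) row 1 is [8, -4], so an eigenvector is (1, 2).
General solution: C_1e^(6t)(1,1) + C_2e^(2t)(1,2).

x(t) = C_1e^(6t) + C_2e^(2t), z(t) = C_1e^(6t) + 2C_2e^(2t)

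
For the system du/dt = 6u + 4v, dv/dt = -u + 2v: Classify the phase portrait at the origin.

A = [[6,4],[-1,2]]; det(A-λI) = λ^2 - 8λ + 16.
repeated λ = 4 with a single eigenvector.

unstable improper node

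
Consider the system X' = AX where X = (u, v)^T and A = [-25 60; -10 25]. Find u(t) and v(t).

u(t) = -2C_1e^(5t) + 3C_2e^(-5t), v(t) = -C_1e^(5t) + C_2e^(-5t)

Coefficient matrix A = [[-25, 60], [-10, 25]].
Characteristic polynomial det(A - λI) = λ^2 - 25 = 0.
Eigenvalues λ = 5, -5.
For λ=5: (A-λI) row 1 is [-30, 60], so an eigenvector is (-2, -1).
For λ=-5: (A-λI) row 1 is [-20, 60], so an eigenvector is (3, 1).
General solution: C_1e^(5t)(-2,-1) + C_2e^(-5t)(3,1).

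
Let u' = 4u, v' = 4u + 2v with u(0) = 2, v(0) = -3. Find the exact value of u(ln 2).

A = [[4,0],[4,2]]; eigenvalues λ = 4, 2.
Eigenvectors: (1,2) for λ=4, (0,1) for λ=2.
From the initial condition, c_1 = 2, c_2 = -7.
u(ln 2) = (2)(2^4)(1) + (-7)(2^2)(0) = 32.

32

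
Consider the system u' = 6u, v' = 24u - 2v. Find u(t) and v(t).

Coefficient matrix A = [[6, 0], [24, -2]].
Characteristic polynomial det(A - λI) = λ^2 - 4λ - 12 = 0.
Eigenvalues λ = -2, 6.
For λ=-2: (A-λI) row 1 is [8, 0], so an eigenvector is (0, 1).
For λ=6: (A-λI) row 2 is [24, -8], so an eigenvector is (1, 3).
General solution: K_1e^(-2t)(0,1) + K_2e^(6t)(1,3).

u(t) = K_2e^(6t), v(t) = K_1e^(-2t) + 3K_2e^(6t)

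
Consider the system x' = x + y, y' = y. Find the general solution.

x(t) = C_1e^(t) + C_2te^(t) + 2C_2e^(t), y(t) = C_2e^(t)

Coefficient matrix A = [[1, 1], [0, 1]].
Characteristic polynomial det(A - λI) = λ^2 - 2λ + 1 = 0.
Single eigenvalue λ = 1 with algebraic multiplicity 2.
Eigenvector v = (1,0); generalized eigenvector w with (A-λI)w=v is (2,1).
General solution: e^(t)[C_1·v + C_2·(t·v + w)].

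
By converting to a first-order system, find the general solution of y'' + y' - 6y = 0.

Let x_1 = y, x_2 = y'. Then x_1' = x_2 and x_2' = 6x_1 - x_2.
A = [[0,1],[6,-1]]; det(A-λI) = λ^2 + λ - 6.
Eigenvalues λ = -3, 2 with eigenvectors (1,-3), (1,2).

y(t) = C_1e^(-3t) + C_2e^(2t)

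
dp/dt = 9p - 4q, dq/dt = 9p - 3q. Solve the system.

Coefficient matrix A = [[9, -4], [9, -3]].
Characteristic polynomial det(A - λI) = λ^2 - 6λ + 9 = 0.
Single eigenvalue λ = 3 with algebraic multiplicity 2.
Eigenvector v = (2,3); generalized eigenvector w with (A-λI)w=v is (1,1).
General solution: e^(3t)[c_1·v + c_2·(t·v + w)].

p(t) = 2c_1e^(3t) + 2c_2te^(3t) + c_2e^(3t), q(t) = 3c_1e^(3t) + 3c_2te^(3t) + c_2e^(3t)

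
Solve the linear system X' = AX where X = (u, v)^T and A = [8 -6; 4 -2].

Coefficient matrix A = [[8, -6], [4, -2]].
Characteristic polynomial det(A - λI) = λ^2 - 6λ + 8 = 0.
Eigenvalues λ = 2, 4.
For λ=2: (A-λI) row 1 is [6, -6], so an eigenvector is (1, 1).
For λ=4: (A-λI) row 1 is [4, -6], so an eigenvector is (-3, -2).
General solution: K_1e^(2t)(1,1) + K_2e^(4t)(-3,-2).

u(t) = K_1e^(2t) - 3K_2e^(4t), v(t) = K_1e^(2t) - 2K_2e^(4t)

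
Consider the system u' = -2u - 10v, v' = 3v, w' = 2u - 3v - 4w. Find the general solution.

Coefficient matrix A = [[-2, -10, 0], [0, 3, 0], [2, -3, -4]].
det(A - λI) = 0 gives eigenvalues λ = 3, -2, -4.
For λ=3: eigenvector (-2,1,-1).
For λ=-2: eigenvector (1,0,1).
For λ=-4: eigenvector (0,0,1).
General solution: c_1e^(3t)(-2,1,-1) + c_2e^(-2t)(1,0,1) + c_3e^(-4t)(0,0,1).

u(t) = -2c_1e^(3t) + c_2e^(-2t), v(t) = c_1e^(3t), w(t) = -c_1e^(3t) + c_2e^(-2t) + c_3e^(-4t)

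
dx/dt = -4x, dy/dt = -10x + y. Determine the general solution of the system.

Coefficient matrix A = [[-4, 0], [-10, 1]].
Characteristic polynomial det(A - λI) = λ^2 + 3λ - 4 = 0.
Eigenvalues λ = -4, 1.
For λ=-4: (A-λI) row 2 is [-10, 5], so an eigenvector is (1, 2).
For λ=1: (A-λI) row 1 is [-5, 0], so an eigenvector is (0, 1).
General solution: K_1e^(-4t)(1,2) + K_2e^(t)(0,1).

x(t) = K_1e^(-4t), y(t) = 2K_1e^(-4t) + K_2e^(t)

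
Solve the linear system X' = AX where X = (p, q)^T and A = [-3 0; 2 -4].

Coefficient matrix A = [[-3, 0], [2, -4]].
Characteristic polynomial det(A - λI) = λ^2 + 7λ + 12 = 0.
Eigenvalues λ = -3, -4.
For λ=-3: (A-λI) row 2 is [2, -1], so an eigenvector is (1, 2).
For λ=-4: (A-λI) row 1 is [1, 0], so an eigenvector is (0, -1).
General solution: K_1e^(-3t)(1,2) + K_2e^(-4t)(0,-1).

p(t) = K_1e^(-3t), q(t) = 2K_1e^(-3t) - K_2e^(-4t)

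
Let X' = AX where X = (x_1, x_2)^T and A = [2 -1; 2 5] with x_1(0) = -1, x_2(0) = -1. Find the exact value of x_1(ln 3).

81

A = [[2,-1],[2,5]]; eigenvalues λ = 3, 4.
Eigenvectors: (-1,1) for λ=3, (-1,2) for λ=4.
From the initial condition, c_1 = 3, c_2 = -2.
x_1(ln 3) = (3)(3^3)(-1) + (-2)(3^4)(-1) = 81.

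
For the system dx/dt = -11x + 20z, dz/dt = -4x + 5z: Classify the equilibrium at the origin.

A = [[-11,20],[-4,5]]; det(A-λI) = λ^2 + 6λ + 25.
λ = -3 ± 4i: negative real part.

stable spiral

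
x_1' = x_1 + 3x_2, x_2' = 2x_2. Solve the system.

x_1(t) = -3C_1e^(2t) + C_2e^(t), x_2(t) = -C_1e^(2t)

Coefficient matrix A = [[1, 3], [0, 2]].
Characteristic polynomial det(A - λI) = λ^2 - 3λ + 2 = 0.
Eigenvalues λ = 2, 1.
For λ=2: (A-λI) row 1 is [-1, 3], so an eigenvector is (-3, -1).
For λ=1: (A-λI) row 1 is [0, 3], so an eigenvector is (1, 0).
General solution: C_1e^(2t)(-3,-1) + C_2e^(t)(1,0).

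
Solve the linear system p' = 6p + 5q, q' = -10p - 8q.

Coefficient matrix A = [[6, 5], [-10, -8]].
Characteristic polynomial det(A - λI) = λ^2 + 2λ + 2 = 0.
Eigenvalues λ = -1 ± i (complex conjugate pair).
For λ=-1+i: an eigenvector is (2,-3) - i(-1,1) = (2 + i, -3 - i).
A real fundamental pair from Re and Im of e^((-1+i)t)v: X_1 = e^(-t)(cos(t)·(2,-3) + sin(t)·(-1,1)), X_2 = e^(-t)(sin(t)·(2,-3) - cos(t)·(-1,1)).
General solution: C_1X_1 + C_2X_2.

p(t) = -C_1e^(-t)sin(t) + 2C_1e^(-t)cos(t) + 2C_2e^(-t)sin(t) + C_2e^(-t)cos(t), q(t) = C_1e^(-t)sin(t) - 3C_1e^(-t)cos(t) - 3C_2e^(-t)sin(t) - C_2e^(-t)cos(t)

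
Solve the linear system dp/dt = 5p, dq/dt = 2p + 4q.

p(t) = -K_2e^(5t), q(t) = K_1e^(4t) - 2K_2e^(5t)

Coefficient matrix A = [[5, 0], [2, 4]].
Characteristic polynomial det(A - λI) = λ^2 - 9λ + 20 = 0.
Eigenvalues λ = 4, 5.
For λ=4: (A-λI) row 1 is [1, 0], so an eigenvector is (0, 1).
For λ=5: (A-λI) row 2 is [2, -1], so an eigenvector is (-1, -2).
General solution: K_1e^(4t)(0,1) + K_2e^(5t)(-1,-2).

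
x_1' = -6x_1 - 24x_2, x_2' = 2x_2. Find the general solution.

Coefficient matrix A = [[-6, -24], [0, 2]].
Characteristic polynomial det(A - λI) = λ^2 + 4λ - 12 = 0.
Eigenvalues λ = -6, 2.
For λ=-6: (A-λI) row 1 is [0, -24], so an eigenvector is (1, 0).
For λ=2: (A-λI) row 1 is [-8, -24], so an eigenvector is (3, -1).
General solution: K_1e^(-6t)(1,0) + K_2e^(2t)(3,-1).

x_1(t) = K_1e^(-6t) + 3K_2e^(2t), x_2(t) = -K_2e^(2t)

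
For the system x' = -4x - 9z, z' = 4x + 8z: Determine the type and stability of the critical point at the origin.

A = [[-4,-9],[4,8]]; det(A-λI) = λ^2 - 4λ + 4.
repeated λ = 2 with a single eigenvector.

unstable improper node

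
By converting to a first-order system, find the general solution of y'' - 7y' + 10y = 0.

Let x_1 = y, x_2 = y'. Then x_1' = x_2 and x_2' = -10x_1 + 7x_2.
A = [[0,1],[-10,7]]; det(A-λI) = λ^2 - 7λ + 10.
Eigenvalues λ = 2, 5 with eigenvectors (1,2), (1,5).

y(t) = c_1e^(2t) + c_2e^(5t)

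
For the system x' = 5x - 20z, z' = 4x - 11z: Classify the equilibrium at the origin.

stable spiral

A = [[5,-20],[4,-11]]; det(A-λI) = λ^2 + 6λ + 25.
λ = -3 ± 4i: negative real part.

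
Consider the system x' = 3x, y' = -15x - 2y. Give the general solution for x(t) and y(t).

x(t) = c_2e^(3t), y(t) = c_1e^(-2t) - 3c_2e^(3t)

Coefficient matrix A = [[3, 0], [-15, -2]].
Characteristic polynomial det(A - λI) = λ^2 - λ - 6 = 0.
Eigenvalues λ = -2, 3.
For λ=-2: (A-λI) row 1 is [5, 0], so an eigenvector is (0, 1).
For λ=3: (A-λI) row 2 is [-15, -5], so an eigenvector is (1, -3).
General solution: c_1e^(-2t)(0,1) + c_2e^(3t)(1,-3).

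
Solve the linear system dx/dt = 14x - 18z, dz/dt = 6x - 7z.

Coefficient matrix A = [[14, -18], [6, -7]].
Characteristic polynomial det(A - λI) = λ^2 - 7λ + 10 = 0.
Eigenvalues λ = 5, 2.
For λ=5: (A-λI) row 1 is [9, -18], so an eigenvector is (-2, -1).
For λ=2: (A-λI) row 1 is [12, -18], so an eigenvector is (-3, -2).
General solution: K_1e^(5t)(-2,-1) + K_2e^(2t)(-3,-2).

x(t) = -2K_1e^(5t) - 3K_2e^(2t), z(t) = -K_1e^(5t) - 2K_2e^(2t)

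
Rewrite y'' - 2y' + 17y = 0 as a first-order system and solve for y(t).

Let x_1 = y, x_2 = y'. Then x_1' = x_2 and x_2' = -17x_1 + 2x_2.
A = [[0,1],[-17,2]]; det(A-λI) = λ^2 - 2λ + 17.
Eigenvalues λ = 1 ± 4i.

y(t) = C_1e^(t)cos(4t) + C_2e^(t)sin(4t)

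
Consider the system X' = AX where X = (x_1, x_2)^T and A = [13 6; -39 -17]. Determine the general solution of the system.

x_1(t) = K_1e^(-2t)sin(3t) + K_1e^(-2t)cos(3t) + K_2e^(-2t)sin(3t) - K_2e^(-2t)cos(3t), x_2(t) = -3K_1e^(-2t)sin(3t) - 2K_1e^(-2t)cos(3t) - 2K_2e^(-2t)sin(3t) + 3K_2e^(-2t)cos(3t)

Coefficient matrix A = [[13, 6], [-39, -17]].
Characteristic polynomial det(A - λI) = λ^2 + 4λ + 13 = 0.
Eigenvalues λ = -2 ± 3i (complex conjugate pair).
For λ=-2+3i: an eigenvector is (1,-2) - i(1,-3) = (1 - i, -2 + 3i).
A real fundamental pair from Re and Im of e^((-2+3i)t)v: X_1 = e^(-2t)(cos(3t)·(1,-2) + sin(3t)·(1,-3)), X_2 = e^(-2t)(sin(3t)·(1,-2) - cos(3t)·(1,-3)).
General solution: K_1X_1 + K_2X_2.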